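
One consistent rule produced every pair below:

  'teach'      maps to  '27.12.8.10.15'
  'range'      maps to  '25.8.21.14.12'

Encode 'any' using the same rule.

8.21.32

The number is (letter's place in the alphabet, a=1) + 7.
For any: a=1→8, n=14→21, y=25→32.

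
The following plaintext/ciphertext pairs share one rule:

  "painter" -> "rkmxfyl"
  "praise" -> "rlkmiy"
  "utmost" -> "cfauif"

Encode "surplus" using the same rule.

p(15)→r(17) and a(0)→k(10) fit y≡23x+10 (mod 26); the inverse of 23 mod 26 is 17. Treating letters as 0–25, the rule is x ↦ 23x + 10 (mod 26).
Applying it to surplus: s(18)→23·18+10≡8=i; u(20)→23·20+10≡2=c; r(17)→23·17+10≡11=l; p(15)→23·15+10≡17=r; l(11)→23·11+10≡3=d; u(20)→23·20+10≡2=c; s(18)→23·18+10≡8=i (all mod 26).

iclrdci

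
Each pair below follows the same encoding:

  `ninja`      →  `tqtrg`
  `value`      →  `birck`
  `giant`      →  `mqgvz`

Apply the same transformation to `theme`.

Shifts by position in ninja: pos 0: n→t (+6), pos 1: i→q (+8), pos 2: n→t (+6), pos 3: j→r (+8) — repeating every 2. The shifts repeat in a cycle of length 2: positions 0,1,… shift by +6, +8, then the pattern repeats.
For theme: t+6=z, h+8=p, e+6=k, m+8=u, e+6=k.

zpkuk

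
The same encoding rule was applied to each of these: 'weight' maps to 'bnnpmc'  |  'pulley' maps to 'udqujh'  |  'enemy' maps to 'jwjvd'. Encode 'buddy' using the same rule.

Shifts by position in weight: pos 0: w→b (+5), pos 1: e→n (+9), pos 2: i→n (+5), pos 3: g→p (+9) — repeating every 2. The shifts repeat in a cycle of length 2: positions 0,1,… shift by +5, +9, then the pattern repeats.
For buddy: b+5=g, u+9=d, d+5=i, d+9=m, y+5=d.

gdimd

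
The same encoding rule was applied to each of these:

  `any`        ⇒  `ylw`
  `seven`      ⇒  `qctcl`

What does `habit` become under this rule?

Compare letters: a→y is +24, n→l is +24, y→w is +24 — a constant shift. This is a Caesar cipher with shift 24.
On habit: h+24=f, a+24=y, b+24=z, i+24=g, t+24=r.

fyzgr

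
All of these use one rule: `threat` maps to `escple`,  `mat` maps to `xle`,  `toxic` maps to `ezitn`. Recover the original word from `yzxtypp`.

nominee

Compare letters: t→e is +11, h→s is +11, r→c is +11 — a constant shift. It's a constant shift of +11 (ROT11).
Reversing it on yzxtypp: y−11=n, z−11=o, x−11=m, t−11=i, y−11=n, p−11=e, p−11=e.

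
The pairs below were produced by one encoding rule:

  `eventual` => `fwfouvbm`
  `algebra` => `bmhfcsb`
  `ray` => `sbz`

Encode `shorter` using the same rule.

tipsufs

Compare letters: e→f is +1, v→w is +1, e→f is +1 — a constant shift. Every letter moves 1 place later in the alphabet, wrapping around z→a.
For shorter: s+1=t, h+1=i, o+1=p, r+1=s, t+1=u, e+1=f, r+1=s.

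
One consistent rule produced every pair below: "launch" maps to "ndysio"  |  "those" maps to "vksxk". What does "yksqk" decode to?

The shift increases by 1 at each position, starting from +2: 2, 3, 4, ….
Undoing it on yksqk: y−2=w, k−3=h, s−4=o, q−5=l, k−6=e.

whole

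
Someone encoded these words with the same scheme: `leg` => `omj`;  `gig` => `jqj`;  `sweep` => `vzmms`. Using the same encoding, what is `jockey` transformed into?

Vowels shift forward by 8 and consonants shift forward by 3.
On jockey: j(cons)+3=m, o(vowel)+8=w, c(cons)+3=f, k(cons)+3=n, e(vowel)+8=m, y(cons)+3=b.

mwfnmb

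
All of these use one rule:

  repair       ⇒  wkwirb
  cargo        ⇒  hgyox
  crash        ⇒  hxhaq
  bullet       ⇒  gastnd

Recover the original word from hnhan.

In repair: r→w is +5, e→k is +6, p→w is +7, a→i is +8 — the shift increases by 1 each position. Letter i (0-indexed) is shifted by i+5, so successive shifts are 5, 6, 7, ….
Reversing it on hnhan: h−5=c, n−6=h, h−7=a, a−8=s, n−9=e.

chase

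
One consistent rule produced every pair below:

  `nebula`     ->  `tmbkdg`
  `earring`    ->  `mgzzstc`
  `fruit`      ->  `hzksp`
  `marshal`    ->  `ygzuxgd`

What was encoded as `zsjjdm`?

Each letter's alphabet position (a=0..z=25) is mapped through 21·x+6 mod 26 — an affine cipher.
Decoding zsjjdm: z(25)→5·(25−6)≡17=r; s(18)→5·(18−6)≡8=i; j(9)→5·(9−6)≡15=p; j(9)→5·(9−6)≡15=p; d(3)→5·(3−6)≡11=l; m(12)→5·(12−6)≡4=e (all mod 26).

ripple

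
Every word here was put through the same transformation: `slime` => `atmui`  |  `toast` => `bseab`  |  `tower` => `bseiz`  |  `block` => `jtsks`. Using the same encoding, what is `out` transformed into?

The rule splits by letter class: vowels +4, consonants +8.
On out: o(vowel)+4=s, u(vowel)+4=y, t(cons)+8=b.

syb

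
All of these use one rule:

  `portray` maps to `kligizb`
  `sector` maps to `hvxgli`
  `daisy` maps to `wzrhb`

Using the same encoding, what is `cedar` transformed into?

xvwzi

This is the alphabet-reversal cipher (Atbash): a becomes z, b becomes y, etc.
For cedar: c↔x, e↔v, d↔w, a↔z, r↔i.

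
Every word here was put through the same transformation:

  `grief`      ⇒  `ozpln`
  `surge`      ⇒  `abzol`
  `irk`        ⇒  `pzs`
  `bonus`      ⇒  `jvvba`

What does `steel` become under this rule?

abllt

The shift depends on letter class: consonant g→o is +8, but vowel i→p is +7. Vowels shift forward by 7 and consonants shift forward by 8.
Applying it to steel: s(cons)+8=a, t(cons)+8=b, e(vowel)+7=l, e(vowel)+7=l, l(cons)+8=t.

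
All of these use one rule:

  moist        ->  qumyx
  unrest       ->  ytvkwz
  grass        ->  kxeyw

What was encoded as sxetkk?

Shifts by position in moist: pos 0: m→q (+4), pos 1: o→u (+6), pos 2: i→m (+4), pos 3: s→y (+6) — repeating every 2. The shifts repeat in a cycle of length 2: positions 0,1,… shift by +4, +6, then the pattern repeats.
Decoding sxetkk: s−4=o, x−6=r, e−4=a, t−6=n, k−4=g, k−6=e.

orange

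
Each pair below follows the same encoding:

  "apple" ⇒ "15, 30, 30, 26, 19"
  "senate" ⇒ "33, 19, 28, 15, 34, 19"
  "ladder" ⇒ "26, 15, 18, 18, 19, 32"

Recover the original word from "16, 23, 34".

bit

a is letter #1 and maps to 15: an offset of 14. Letters become their 1-based position plus 14 (so a→15, b→16, …).
Decoding 16, 23, 34: 16→(16−14)÷1=2=b, 23→(23−14)÷1=9=i, 34→(34−14)÷1=20=t.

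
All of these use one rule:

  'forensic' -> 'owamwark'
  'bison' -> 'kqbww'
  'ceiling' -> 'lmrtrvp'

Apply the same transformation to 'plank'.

ytjvt

Shifts by position in forensic: pos 0: f→o (+9), pos 1: o→w (+8), pos 2: r→a (+9), pos 3: e→m (+8) — repeating every 2. The shifts repeat in a cycle of length 2: positions 0,1,… shift by +9, +8, then the pattern repeats.
For plank: p+9=y, l+8=t, a+9=j, n+8=v, k+9=t.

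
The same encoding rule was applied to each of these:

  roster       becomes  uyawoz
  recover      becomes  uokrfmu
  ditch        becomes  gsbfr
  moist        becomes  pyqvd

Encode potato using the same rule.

Shifts by position in roster: pos 0: r→u (+3), pos 1: o→y (+10), pos 2: s→a (+8), pos 3: t→w (+3), pos 4: e→o (+10), pos 5: r→z (+8) — repeating every 3. It's a Vigenère-style cipher with numeric key [3,10,8]: position i shifts by key[i mod 3].
Applying it to potato: p+3=s, o+10=y, t+8=b, a+3=d, t+10=d, o+8=w.

sybddw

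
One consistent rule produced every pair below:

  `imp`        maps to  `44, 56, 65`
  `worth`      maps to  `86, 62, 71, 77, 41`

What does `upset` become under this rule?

80, 65, 74, 32, 77

i(#9)→44 and m(#13)→56: differences scale by 3, so n = 3·pos + 17. With a=1..z=26, the number is 3·pos + 17.
On upset: u=21→80, p=16→65, s=19→74, e=5→32, t=20→77.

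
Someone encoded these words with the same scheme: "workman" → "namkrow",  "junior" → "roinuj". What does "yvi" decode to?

The output letters match the input read backwards: workman reversed is namkrow. The word is simply reversed.
Decoding yvi: then reverse → ivy.

ivy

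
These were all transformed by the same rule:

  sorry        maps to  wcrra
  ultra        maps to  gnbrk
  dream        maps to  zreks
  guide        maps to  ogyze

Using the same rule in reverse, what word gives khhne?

apple

s(18)→w(22) and o(14)→c(2) fit y≡5x+10 (mod 26); the inverse of 5 mod 26 is 21. Treating letters as 0–25, the rule is x ↦ 5x + 10 (mod 26).
Undoing it on khhne: k(10)→21·(10−10)≡0=a; h(7)→21·(7−10)≡15=p; h(7)→21·(7−10)≡15=p; n(13)→21·(13−10)≡11=l; e(4)→21·(4−10)≡4=e (all mod 26).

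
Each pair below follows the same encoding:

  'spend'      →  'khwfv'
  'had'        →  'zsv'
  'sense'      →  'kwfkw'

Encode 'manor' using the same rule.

esfgj

Compare letters: s→k is +18, p→h is +18, e→w is +18 — a constant shift. Each letter is shifted forward by 18 in the alphabet (a Caesar shift of +18).
For manor: m+18=e, a+18=s, n+18=f, o+18=g, r+18=j.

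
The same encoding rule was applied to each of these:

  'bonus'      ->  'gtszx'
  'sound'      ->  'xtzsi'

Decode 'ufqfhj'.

palace

Compare letters: b→g is +5, o→t is +5, n→s is +5 — a constant shift. It's a constant shift of +5 (ROT5).
Undoing it on ufqfhj: u−5=p, f−5=a, q−5=l, f−5=a, h−5=c, j−5=e.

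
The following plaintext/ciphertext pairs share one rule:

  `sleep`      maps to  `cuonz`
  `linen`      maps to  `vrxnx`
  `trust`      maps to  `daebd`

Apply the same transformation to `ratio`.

bjdry

Shifts by position in sleep: pos 0: s→c (+10), pos 1: l→u (+9), pos 2: e→o (+10), pos 3: e→n (+9) — repeating every 2. A repeating key of period 2 is used — shifts +10, +9 over and over.
On ratio: r+10=b, a+9=j, t+10=d, i+9=r, o+10=y.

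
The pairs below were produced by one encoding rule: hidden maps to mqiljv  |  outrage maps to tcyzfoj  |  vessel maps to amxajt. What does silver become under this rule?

xqqdjz

Shifts by position in hidden: pos 0: h→m (+5), pos 1: i→q (+8), pos 2: d→i (+5), pos 3: d→l (+8) — repeating every 2. A repeating key of period 2 is used — shifts +5, +8 over and over.
Applying it to silver: s+5=x, i+8=q, l+5=q, v+8=d, e+5=j, r+8=z.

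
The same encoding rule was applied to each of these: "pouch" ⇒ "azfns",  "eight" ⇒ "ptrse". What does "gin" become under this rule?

rty

Compare letters: p→a is +11, o→z is +11, u→f is +11 — a constant shift. Every letter moves 11 places later in the alphabet, wrapping around z→a.
For gin: g+11=r, i+11=t, n+11=y.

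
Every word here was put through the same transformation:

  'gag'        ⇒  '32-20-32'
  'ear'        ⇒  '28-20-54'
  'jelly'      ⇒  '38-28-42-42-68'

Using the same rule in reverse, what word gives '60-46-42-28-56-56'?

unless

The formula is n = 2×(alphabet index, a=1) + 18.
Decoding 60-46-42-28-56-56: 60→(60−18)÷2=21=u, 46→(46−18)÷2=14=n, 42→(42−18)÷2=12=l, 28→(28−18)÷2=5=e, 56→(56−18)÷2=19=s, 56→(56−18)÷2=19=s.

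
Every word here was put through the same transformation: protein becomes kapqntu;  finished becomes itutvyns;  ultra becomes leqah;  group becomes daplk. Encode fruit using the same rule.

p(15)→k(10) and r(17)→a(0) fit y≡21x+7 (mod 26); the inverse of 21 mod 26 is 5. Treating letters as 0–25, the rule is x ↦ 21x + 7 (mod 26).
On fruit: f(5)→21·5+7≡8=i; r(17)→21·17+7≡0=a; u(20)→21·20+7≡11=l; i(8)→21·8+7≡19=t; t(19)→21·19+7≡16=q (all mod 26).

ialtq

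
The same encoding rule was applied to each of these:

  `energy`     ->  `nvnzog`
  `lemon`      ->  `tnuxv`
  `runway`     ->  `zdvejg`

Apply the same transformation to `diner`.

lrvnz

The shift depends on letter class: consonant n→v is +8, but vowel e→n is +9. The rule splits by letter class: vowels +9, consonants +8.
On diner: d(cons)+8=l, i(vowel)+9=r, n(cons)+8=v, e(vowel)+9=n, r(cons)+8=z.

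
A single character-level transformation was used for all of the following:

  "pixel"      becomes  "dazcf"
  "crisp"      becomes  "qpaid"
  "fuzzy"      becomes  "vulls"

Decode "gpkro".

Each letter's alphabet position (a=0..z=25) is mapped through 19·x+4 mod 26 — an affine cipher.
Reversing it on gpkro: g(6)→11·(6−4)≡22=w; p(15)→11·(15−4)≡17=r; k(10)→11·(10−4)≡14=o; r(17)→11·(17−4)≡13=n; o(14)→11·(14−4)≡6=g (all mod 26).

wrong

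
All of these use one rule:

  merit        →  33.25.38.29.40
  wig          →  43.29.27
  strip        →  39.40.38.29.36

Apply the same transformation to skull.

m is letter #13 and maps to 33: an offset of 20. Each letter is replaced by its alphabet position (a=1..z=26) + 20.
Applying it to skull: s=19→39, k=11→31, u=21→41, l=12→32, l=12→32.

39.31.41.32.32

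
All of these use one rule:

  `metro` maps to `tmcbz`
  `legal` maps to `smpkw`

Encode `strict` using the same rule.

zbasnf

Letter i (0-indexed) is shifted by i+7, so successive shifts are 7, 8, 9, ….
For strict: s+7=z, t+8=b, r+9=a, i+10=s, c+11=n, t+12=f.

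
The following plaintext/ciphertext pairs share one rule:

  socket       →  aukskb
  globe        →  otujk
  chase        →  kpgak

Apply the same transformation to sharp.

apgzx

The shift depends on letter class: consonant s→a is +8, but vowel o→u is +6. The rule splits by letter class: vowels +6, consonants +8.
On sharp: s(cons)+8=a, h(cons)+8=p, a(vowel)+6=g, r(cons)+8=z, p(cons)+8=x.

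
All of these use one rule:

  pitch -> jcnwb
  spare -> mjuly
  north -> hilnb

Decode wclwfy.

Compare letters: p→j is +20, i→c is +20, t→n is +20 — a constant shift. Every letter moves 20 places later in the alphabet, wrapping around z→a.
Decoding wclwfy: w−20=c, c−20=i, l−20=r, w−20=c, f−20=l, y−20=e.

circle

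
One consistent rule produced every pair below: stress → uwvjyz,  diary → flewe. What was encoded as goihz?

In stress: s→u is +2, t→w is +3, r→v is +4, e→j is +5 — the shift increases by 1 each position. The shift increases by 1 at each position, starting from +2: 2, 3, 4, ….
Undoing it on goihz: g−2=e, o−3=l, i−4=e, h−5=c, z−6=t.

elect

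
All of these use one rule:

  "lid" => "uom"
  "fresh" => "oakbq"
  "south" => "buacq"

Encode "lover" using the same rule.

uueka

The shift depends on letter class: consonant l→u is +9, but vowel i→o is +6. The rule splits by letter class: vowels +6, consonants +9.
Applying it to lover: l(cons)+9=u, o(vowel)+6=u, v(cons)+9=e, e(vowel)+6=k, r(cons)+9=a.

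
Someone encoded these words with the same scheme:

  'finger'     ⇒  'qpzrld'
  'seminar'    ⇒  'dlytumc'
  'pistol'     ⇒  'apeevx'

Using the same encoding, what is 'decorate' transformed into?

olozymel

Shifts by position in finger: pos 0: f→q (+11), pos 1: i→p (+7), pos 2: n→z (+12), pos 3: g→r (+11), pos 4: e→l (+7), pos 5: r→d (+12) — repeating every 3. The shifts repeat in a cycle of length 3: positions 0,1,… shift by +11, +7, +12, then the pattern repeats.
On decorate: d+11=o, e+7=l, c+12=o, o+11=z, r+7=y, a+12=m, t+11=e, e+7=l.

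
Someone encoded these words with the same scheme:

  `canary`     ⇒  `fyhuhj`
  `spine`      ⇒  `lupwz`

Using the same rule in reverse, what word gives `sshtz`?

small

The output letters match the input read backwards, each shifted +7: canary reversed is yranac. Two steps: reverse the string, then apply a Caesar shift of +7.
Reversing it on sshtz: shift back: s−7=l, s−7=l, h−7=a, t−7=m, z−7=s → llams; then reverse → small.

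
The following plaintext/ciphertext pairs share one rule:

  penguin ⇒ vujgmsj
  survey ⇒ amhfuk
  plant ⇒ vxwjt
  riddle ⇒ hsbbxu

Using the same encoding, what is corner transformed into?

ichjuh

p(15)→v(21) and e(4)→u(20) fit y≡19x+22 (mod 26); the inverse of 19 mod 26 is 11. Each letter's alphabet position (a=0..z=25) is mapped through 19·x+22 mod 26 — an affine cipher.
On corner: c(2)→19·2+22≡8=i; o(14)→19·14+22≡2=c; r(17)→19·17+22≡7=h; n(13)→19·13+22≡9=j; e(4)→19·4+22≡20=u; r(17)→19·17+22≡7=h (all mod 26).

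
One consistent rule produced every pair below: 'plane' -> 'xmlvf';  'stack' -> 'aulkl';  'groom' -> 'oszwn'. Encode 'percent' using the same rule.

xfckfyb

Shifts by position in plane: pos 0: p→x (+8), pos 1: l→m (+1), pos 2: a→l (+11), pos 3: n→v (+8), pos 4: e→f (+1) — repeating every 3. The shifts repeat in a cycle of length 3: positions 0,1,… shift by +8, +1, +11, then the pattern repeats.
On percent: p+8=x, e+1=f, r+11=c, c+8=k, e+1=f, n+11=y, t+8=b.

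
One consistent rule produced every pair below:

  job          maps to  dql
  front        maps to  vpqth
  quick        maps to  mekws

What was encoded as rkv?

tip

The output letters match the input read backwards, each shifted +2: job reversed is boj. Two steps: reverse the string, then apply a Caesar shift of +2.
Undoing it on rkv: shift back: r−2=p, k−2=i, v−2=t → pit; then reverse → tip.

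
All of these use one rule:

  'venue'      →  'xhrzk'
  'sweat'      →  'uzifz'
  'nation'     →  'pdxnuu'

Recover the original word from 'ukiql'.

In venue: v→x is +2, e→h is +3, n→r is +4, u→z is +5 — the shift increases by 1 each position. Letter i (0-indexed) is shifted by i+2, so successive shifts are 2, 3, 4, ….
Reversing it on ukiql: u−2=s, k−3=h, i−4=e, q−5=l, l−6=f.

shelf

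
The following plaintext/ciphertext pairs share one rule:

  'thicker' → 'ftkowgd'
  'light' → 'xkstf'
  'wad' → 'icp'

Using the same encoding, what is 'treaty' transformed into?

fdgcfk

Vowels shift forward by 2 and consonants shift forward by 12.
On treaty: t(cons)+12=f, r(cons)+12=d, e(vowel)+2=g, a(vowel)+2=c, t(cons)+12=f, y(cons)+12=k.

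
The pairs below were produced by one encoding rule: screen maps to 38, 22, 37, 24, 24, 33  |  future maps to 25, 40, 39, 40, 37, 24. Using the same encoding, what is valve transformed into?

41, 20, 31, 41, 24

s is letter #19 and maps to 38: an offset of 19. The number is (letter's place in the alphabet, a=1) + 19.
On valve: v=22→41, a=1→20, l=12→31, v=22→41, e=5→24.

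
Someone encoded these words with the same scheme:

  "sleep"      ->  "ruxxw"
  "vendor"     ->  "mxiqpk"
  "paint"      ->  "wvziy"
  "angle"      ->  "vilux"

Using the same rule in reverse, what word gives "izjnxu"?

s(18)→r(17) and l(11)→u(20) fit y≡7x+21 (mod 26); the inverse of 7 mod 26 is 15. Each letter's alphabet position (a=0..z=25) is mapped through 7·x+21 mod 26 — an affine cipher.
Decoding izjnxu: i(8)→15·(8−21)≡13=n; z(25)→15·(25−21)≡8=i; j(9)→15·(9−21)≡2=c; n(13)→15·(13−21)≡10=k; x(23)→15·(23−21)≡4=e; u(20)→15·(20−21)≡11=l (all mod 26).

nickel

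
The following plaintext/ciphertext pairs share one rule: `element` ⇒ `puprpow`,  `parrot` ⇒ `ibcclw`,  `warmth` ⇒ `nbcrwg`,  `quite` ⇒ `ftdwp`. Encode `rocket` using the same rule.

clvxpw

e(4)→p(15) and l(11)→u(20) fit y≡23x+1 (mod 26); the inverse of 23 mod 26 is 17. This is an affine cipher: with a=0,…,z=25, each position x becomes (23x+1) mod 26.
Applying it to rocket: r(17)→23·17+1≡2=c; o(14)→23·14+1≡11=l; c(2)→23·2+1≡21=v; k(10)→23·10+1≡23=x; e(4)→23·4+1≡15=p; t(19)→23·19+1≡22=w (all mod 26).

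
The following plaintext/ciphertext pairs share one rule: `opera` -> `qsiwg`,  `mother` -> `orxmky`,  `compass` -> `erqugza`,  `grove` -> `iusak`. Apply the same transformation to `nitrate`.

In opera: o→q is +2, p→s is +3, e→i is +4, r→w is +5 — the shift increases by 1 each position. The shift increases by 1 at each position, starting from +2: 2, 3, 4, ….
Applying it to nitrate: n+2=p, i+3=l, t+4=x, r+5=w, a+6=g, t+7=a, e+8=m.

plxwgam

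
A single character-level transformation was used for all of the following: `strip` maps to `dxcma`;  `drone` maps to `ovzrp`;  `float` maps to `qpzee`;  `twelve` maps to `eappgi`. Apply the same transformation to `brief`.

Shifts by position in strip: pos 0: s→d (+11), pos 1: t→x (+4), pos 2: r→c (+11), pos 3: i→m (+4) — repeating every 2. A repeating key of period 2 is used — shifts +11, +4 over and over.
For brief: b+11=m, r+4=v, i+11=t, e+4=i, f+11=q.

mvtiq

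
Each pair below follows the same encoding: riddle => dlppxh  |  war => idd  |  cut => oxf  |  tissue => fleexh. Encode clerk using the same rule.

oxhdw

The shift depends on letter class: consonant r→d is +12, but vowel i→l is +3. Two shifts are in play — +3 for a/e/i/o/u, +12 for every other letter.
Applying it to clerk: c(cons)+12=o, l(cons)+12=x, e(vowel)+3=h, r(cons)+12=d, k(cons)+12=w.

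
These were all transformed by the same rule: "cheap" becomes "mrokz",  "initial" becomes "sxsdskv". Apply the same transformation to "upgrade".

Each letter is shifted forward by 10 in the alphabet (a Caesar shift of +10).
For upgrade: u+10=e, p+10=z, g+10=q, r+10=b, a+10=k, d+10=n, e+10=o.

ezqbkno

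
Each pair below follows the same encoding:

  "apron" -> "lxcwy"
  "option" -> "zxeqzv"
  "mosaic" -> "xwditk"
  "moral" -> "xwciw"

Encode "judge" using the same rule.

It's a Vigenère-style cipher with numeric key [11,8]: position i shifts by key[i mod 2].
For judge: j+11=u, u+8=c, d+11=o, g+8=o, e+11=p.

ucoop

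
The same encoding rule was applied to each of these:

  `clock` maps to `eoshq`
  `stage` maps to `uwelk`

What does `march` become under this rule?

odvhn

Letter i (0-indexed) is shifted by i+2, so successive shifts are 2, 3, 4, ….
On march: m+2=o, a+3=d, r+4=v, c+5=h, h+6=n.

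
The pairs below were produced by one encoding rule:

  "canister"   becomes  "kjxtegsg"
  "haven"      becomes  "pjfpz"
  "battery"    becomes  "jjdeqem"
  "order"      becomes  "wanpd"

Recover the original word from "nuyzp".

flood

The shift increases by 1 at each position, starting from +8: 8, 9, 10, ….
Undoing it on nuyzp: n−8=f, u−9=l, y−10=o, z−11=o, p−12=d.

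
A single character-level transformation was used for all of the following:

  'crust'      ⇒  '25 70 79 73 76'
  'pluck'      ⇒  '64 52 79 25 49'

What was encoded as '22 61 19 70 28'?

board

c(#3)→25 and r(#18)→70: differences scale by 3, so n = 3·pos + 16. With a=1..z=26, the number is 3·pos + 16.
Decoding 22 61 19 70 28: 22→(22−16)÷3=2=b, 61→(61−16)÷3=15=o, 19→(19−16)÷3=1=a, 70→(70−16)÷3=18=r, 28→(28−16)÷3=4=d.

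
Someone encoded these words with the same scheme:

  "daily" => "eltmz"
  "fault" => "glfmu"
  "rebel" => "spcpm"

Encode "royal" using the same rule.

szzlm

The shift depends on letter class: consonant d→e is +1, but vowel a→l is +11. Two shifts are in play — +11 for a/e/i/o/u, +1 for every other letter.
On royal: r(cons)+1=s, o(vowel)+11=z, y(cons)+1=z, a(vowel)+11=l, l(cons)+1=m.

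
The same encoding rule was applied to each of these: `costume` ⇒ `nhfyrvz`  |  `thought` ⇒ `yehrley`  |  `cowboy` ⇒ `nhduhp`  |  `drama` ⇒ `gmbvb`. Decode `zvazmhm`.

emperor

c(2)→n(13) and o(14)→h(7) fit y≡19x+1 (mod 26); the inverse of 19 mod 26 is 11. Treating letters as 0–25, the rule is x ↦ 19x + 1 (mod 26).
Decoding zvazmhm: z(25)→11·(25−1)≡4=e; v(21)→11·(21−1)≡12=m; a(0)→11·(0−1)≡15=p; z(25)→11·(25−1)≡4=e; m(12)→11·(12−1)≡17=r; h(7)→11·(7−1)≡14=o; m(12)→11·(12−1)≡17=r (all mod 26).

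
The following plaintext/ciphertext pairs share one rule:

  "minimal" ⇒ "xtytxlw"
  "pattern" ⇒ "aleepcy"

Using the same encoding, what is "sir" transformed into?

Each letter is shifted forward by 11 in the alphabet (a Caesar shift of +11).
Applying it to sir: s+11=d, i+11=t, r+11=c.

dtc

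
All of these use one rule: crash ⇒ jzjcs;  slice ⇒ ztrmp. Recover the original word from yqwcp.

In crash: c→j is +7, r→z is +8, a→j is +9, s→c is +10 — the shift increases by 1 each position. Each letter shifts forward by (position + 7), i.e. 7, 8, 9, … — the shift grows by one for each successive letter.
Decoding yqwcp: y−7=r, q−8=i, w−9=n, c−10=s, p−11=e.

rinse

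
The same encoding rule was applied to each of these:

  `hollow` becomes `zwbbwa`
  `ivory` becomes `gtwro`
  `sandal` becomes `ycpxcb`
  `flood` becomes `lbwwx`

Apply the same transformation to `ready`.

recxo

h(7)→z(25) and o(14)→w(22) fit y≡7x+2 (mod 26); the inverse of 7 mod 26 is 15. Each letter's alphabet position (a=0..z=25) is mapped through 7·x+2 mod 26 — an affine cipher.
Applying it to ready: r(17)→7·17+2≡17=r; e(4)→7·4+2≡4=e; a(0)→7·0+2≡2=c; d(3)→7·3+2≡23=x; y(24)→7·24+2≡14=o (all mod 26).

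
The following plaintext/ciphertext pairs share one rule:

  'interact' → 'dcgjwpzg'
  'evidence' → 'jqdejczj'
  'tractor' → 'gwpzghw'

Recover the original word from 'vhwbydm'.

worship

i(8)→d(3) and n(13)→c(2) fit y≡5x+15 (mod 26); the inverse of 5 mod 26 is 21. Each letter's alphabet position (a=0..z=25) is mapped through 5·x+15 mod 26 — an affine cipher.
Decoding vhwbydm: v(21)→21·(21−15)≡22=w; h(7)→21·(7−15)≡14=o; w(22)→21·(22−15)≡17=r; b(1)→21·(1−15)≡18=s; y(24)→21·(24−15)≡7=h; d(3)→21·(3−15)≡8=i; m(12)→21·(12−15)≡15=p (all mod 26).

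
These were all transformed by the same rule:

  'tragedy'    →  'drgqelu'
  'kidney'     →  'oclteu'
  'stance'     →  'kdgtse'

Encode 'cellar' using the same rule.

sehhgr

This is an affine cipher: with a=0,…,z=25, each position x becomes (19x+6) mod 26.
For cellar: c(2)→19·2+6≡18=s; e(4)→19·4+6≡4=e; l(11)→19·11+6≡7=h; l(11)→19·11+6≡7=h; a(0)→19·0+6≡6=g; r(17)→19·17+6≡17=r (all mod 26).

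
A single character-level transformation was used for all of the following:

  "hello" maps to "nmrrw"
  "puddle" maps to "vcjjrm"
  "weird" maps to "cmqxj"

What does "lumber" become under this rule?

rcshmx

Vowels shift forward by 8 and consonants shift forward by 6.
On lumber: l(cons)+6=r, u(vowel)+8=c, m(cons)+6=s, b(cons)+6=h, e(vowel)+8=m, r(cons)+6=x.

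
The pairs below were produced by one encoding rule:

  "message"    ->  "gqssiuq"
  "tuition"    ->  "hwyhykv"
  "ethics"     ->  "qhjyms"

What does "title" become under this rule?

hyhrq

m(12)→g(6) and e(4)→q(16) fit y≡15x+8 (mod 26); the inverse of 15 mod 26 is 7. This is an affine cipher: with a=0,…,z=25, each position x becomes (15x+8) mod 26.
For title: t(19)→15·19+8≡7=h; i(8)→15·8+8≡24=y; t(19)→15·19+8≡7=h; l(11)→15·11+8≡17=r; e(4)→15·4+8≡16=q (all mod 26).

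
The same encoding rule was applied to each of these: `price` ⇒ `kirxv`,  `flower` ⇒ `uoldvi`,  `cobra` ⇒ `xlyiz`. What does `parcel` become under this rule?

kzixvo

Each pair mirrors across the alphabet (p↔k, r↔i, i↔r): positions sum to 25. Letters are reflected about the middle of the alphabet (position → 25−position): Atbash.
On parcel: p↔k, a↔z, r↔i, c↔x, e↔v, l↔o.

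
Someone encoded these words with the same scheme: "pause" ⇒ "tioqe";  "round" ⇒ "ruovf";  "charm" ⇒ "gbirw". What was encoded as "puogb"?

p(15)→t(19) and a(0)→i(8) fit y≡25x+8 (mod 26); the inverse of 25 mod 26 is 25. Each letter's alphabet position (a=0..z=25) is mapped through 25·x+8 mod 26 — an affine cipher.
Reversing it on puogb: p(15)→25·(15−8)≡19=t; u(20)→25·(20−8)≡14=o; o(14)→25·(14−8)≡20=u; g(6)→25·(6−8)≡2=c; b(1)→25·(1−8)≡7=h (all mod 26).

touch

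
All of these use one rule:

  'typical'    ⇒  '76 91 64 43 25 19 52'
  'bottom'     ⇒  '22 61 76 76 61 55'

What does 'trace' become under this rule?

Each letter becomes 3×(its alphabet position, a=1..z=26) + 16.
On trace: t=20→76, r=18→70, a=1→19, c=3→25, e=5→31.

76 70 19 25 31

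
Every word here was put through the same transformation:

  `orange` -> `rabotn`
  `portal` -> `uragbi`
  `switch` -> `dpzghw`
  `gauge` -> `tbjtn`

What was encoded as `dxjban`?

square

o(14)→r(17) and r(17)→a(0) fit y≡3x+1 (mod 26); the inverse of 3 mod 26 is 9. Each letter's alphabet position (a=0..z=25) is mapped through 3·x+1 mod 26 — an affine cipher.
Undoing it on dxjban: d(3)→9·(3−1)≡18=s; x(23)→9·(23−1)≡16=q; j(9)→9·(9−1)≡20=u; b(1)→9·(1−1)≡0=a; a(0)→9·(0−1)≡17=r; n(13)→9·(13−1)≡4=e (all mod 26).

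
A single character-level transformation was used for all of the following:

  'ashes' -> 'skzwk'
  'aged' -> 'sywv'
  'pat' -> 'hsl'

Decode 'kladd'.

Compare letters: a→s is +18, s→k is +18, h→z is +18 — a constant shift. This is a Caesar cipher with shift 18.
Decoding kladd: k−18=s, l−18=t, a−18=i, d−18=l, d−18=l.

still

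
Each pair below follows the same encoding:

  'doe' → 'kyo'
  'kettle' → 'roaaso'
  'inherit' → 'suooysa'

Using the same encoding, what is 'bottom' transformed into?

The shift depends on letter class: consonant d→k is +7, but vowel o→y is +10. Two shifts are in play — +10 for a/e/i/o/u, +7 for every other letter.
Applying it to bottom: b(cons)+7=i, o(vowel)+10=y, t(cons)+7=a, t(cons)+7=a, o(vowel)+10=y, m(cons)+7=t.

iyaayt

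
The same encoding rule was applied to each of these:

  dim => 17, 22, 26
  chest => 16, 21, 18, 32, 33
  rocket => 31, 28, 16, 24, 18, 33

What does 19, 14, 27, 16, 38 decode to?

fancy

d is letter #4 and maps to 17: an offset of 13. Each letter is replaced by its alphabet position (a=1..z=26) + 13.
Decoding 19, 14, 27, 16, 38: 19→(19−13)÷1=6=f, 14→(14−13)÷1=1=a, 27→(27−13)÷1=14=n, 16→(16−13)÷1=3=c, 38→(38−13)÷1=25=y.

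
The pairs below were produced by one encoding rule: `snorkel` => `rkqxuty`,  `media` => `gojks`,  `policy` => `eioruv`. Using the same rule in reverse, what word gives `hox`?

rib

The output letters match the input read backwards, each shifted +6: snorkel reversed is lekrons. The word is reversed, then every letter is shifted forward by 6.
Undoing it on hox: shift back: h−6=b, o−6=i, x−6=r → bir; then reverse → rib.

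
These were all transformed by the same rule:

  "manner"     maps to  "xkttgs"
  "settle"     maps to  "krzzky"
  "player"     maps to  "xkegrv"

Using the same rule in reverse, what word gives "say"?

sum

The output letters match the input read backwards, each shifted +6: manner reversed is rennam. Two steps: reverse the string, then apply a Caesar shift of +6.
Reversing it on say: shift back: s−6=m, a−6=u, y−6=s → mus; then reverse → sum.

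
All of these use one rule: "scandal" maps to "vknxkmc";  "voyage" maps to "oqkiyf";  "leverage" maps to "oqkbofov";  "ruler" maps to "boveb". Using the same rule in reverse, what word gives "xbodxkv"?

The output letters match the input read backwards, each shifted +10: scandal reversed is ladnacs. Two steps: reverse the string, then apply a Caesar shift of +10.
Decoding xbodxkv: shift back: x−10=n, b−10=r, o−10=e, d−10=t, x−10=n, k−10=a, v−10=l → nretnal; then reverse → lantern.

lantern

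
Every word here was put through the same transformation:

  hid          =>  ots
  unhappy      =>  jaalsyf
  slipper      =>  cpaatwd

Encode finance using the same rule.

Read the word backwards and shift each letter +11.
Applying it to finance: reverse → ecnanif; then shift: e+11=p, c+11=n, n+11=y, a+11=l, n+11=y, i+11=t, f+11=q.

pnylytq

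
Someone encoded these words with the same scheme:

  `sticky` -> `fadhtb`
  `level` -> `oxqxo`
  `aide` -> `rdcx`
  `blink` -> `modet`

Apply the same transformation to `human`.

ivjre

s(18)→f(5) and t(19)→a(0) fit y≡21x+17 (mod 26); the inverse of 21 mod 26 is 5. Each letter's alphabet position (a=0..z=25) is mapped through 21·x+17 mod 26 — an affine cipher.
For human: h(7)→21·7+17≡8=i; u(20)→21·20+17≡21=v; m(12)→21·12+17≡9=j; a(0)→21·0+17≡17=r; n(13)→21·13+17≡4=e (all mod 26).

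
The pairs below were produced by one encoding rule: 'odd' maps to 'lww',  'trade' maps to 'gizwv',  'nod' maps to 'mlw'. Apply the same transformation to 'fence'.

Letters are reflected about the middle of the alphabet (position → 25−position): Atbash.
For fence: f↔u, e↔v, n↔m, c↔x, e↔v.

uvmxv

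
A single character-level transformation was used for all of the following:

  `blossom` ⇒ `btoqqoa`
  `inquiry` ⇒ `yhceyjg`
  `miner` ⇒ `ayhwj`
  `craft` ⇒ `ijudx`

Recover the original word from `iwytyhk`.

ceiling

b(1)→b(1) and l(11)→t(19) fit y≡7x+20 (mod 26); the inverse of 7 mod 26 is 15. Each letter's alphabet position (a=0..z=25) is mapped through 7·x+20 mod 26 — an affine cipher.
Decoding iwytyhk: i(8)→15·(8−20)≡2=c; w(22)→15·(22−20)≡4=e; y(24)→15·(24−20)≡8=i; t(19)→15·(19−20)≡11=l; y(24)→15·(24−20)≡8=i; h(7)→15·(7−20)≡13=n; k(10)→15·(10−20)≡6=g (all mod 26).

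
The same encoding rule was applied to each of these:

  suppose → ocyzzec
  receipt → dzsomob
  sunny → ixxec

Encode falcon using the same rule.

The output letters match the input read backwards, each shifted +10: suppose reversed is esoppus. Two steps: reverse the string, then apply a Caesar shift of +10.
For falcon: reverse → noclaf; then shift: n+10=x, o+10=y, c+10=m, l+10=v, a+10=k, f+10=p.

xymvkp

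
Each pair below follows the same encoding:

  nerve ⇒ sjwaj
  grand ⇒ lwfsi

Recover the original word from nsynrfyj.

Compare letters: n→s is +5, e→j is +5, r→w is +5 — a constant shift. It's a constant shift of +5 (ROT5).
Undoing it on nsynrfyj: n−5=i, s−5=n, y−5=t, n−5=i, r−5=m, f−5=a, y−5=t, j−5=e.

intimate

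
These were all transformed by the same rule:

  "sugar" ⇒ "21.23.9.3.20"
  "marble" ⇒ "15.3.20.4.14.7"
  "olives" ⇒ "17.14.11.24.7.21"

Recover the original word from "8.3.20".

far

Each letter is replaced by its alphabet position (a=1..z=26) + 2.
Reversing it on 8.3.20: 8→(8−2)÷1=6=f, 3→(3−2)÷1=1=a, 20→(20−2)÷1=18=r.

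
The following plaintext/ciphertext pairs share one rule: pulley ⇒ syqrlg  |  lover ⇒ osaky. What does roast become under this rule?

In pulley: p→s is +3, u→y is +4, l→q is +5, l→r is +6 — the shift increases by 1 each position. The shift increases by 1 at each position, starting from +3: 3, 4, 5, ….
On roast: r+3=u, o+4=s, a+5=f, s+6=y, t+7=a.

usfya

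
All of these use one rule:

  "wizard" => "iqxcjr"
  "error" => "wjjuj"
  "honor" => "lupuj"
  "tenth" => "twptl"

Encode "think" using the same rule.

tlqpa

This is an affine cipher: with a=0,…,z=25, each position x becomes (5x+2) mod 26.
On think: t(19)→5·19+2≡19=t; h(7)→5·7+2≡11=l; i(8)→5·8+2≡16=q; n(13)→5·13+2≡15=p; k(10)→5·10+2≡0=a (all mod 26).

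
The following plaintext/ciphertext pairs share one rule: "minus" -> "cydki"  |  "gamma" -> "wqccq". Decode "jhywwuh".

Compare letters: m→c is +16, i→y is +16, n→d is +16 — a constant shift. It's a constant shift of +16 (ROT16).
Undoing it on jhywwuh: j−16=t, h−16=r, y−16=i, w−16=g, w−16=g, u−16=e, h−16=r.

trigger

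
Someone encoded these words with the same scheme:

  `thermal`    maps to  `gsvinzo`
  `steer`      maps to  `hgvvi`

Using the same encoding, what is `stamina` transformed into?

Each pair mirrors across the alphabet (t↔g, h↔s, e↔v): positions sum to 25. Letters are reflected about the middle of the alphabet (position → 25−position): Atbash.
Applying it to stamina: s↔h, t↔g, a↔z, m↔n, i↔r, n↔m, a↔z.

hgznrmz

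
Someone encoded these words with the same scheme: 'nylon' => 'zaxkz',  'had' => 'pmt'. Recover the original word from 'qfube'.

Two steps: reverse the string, then apply a Caesar shift of +12.
Decoding qfube: shift back: q−12=e, f−12=t, u−12=i, b−12=p, e−12=s → etips; then reverse → spite.

spite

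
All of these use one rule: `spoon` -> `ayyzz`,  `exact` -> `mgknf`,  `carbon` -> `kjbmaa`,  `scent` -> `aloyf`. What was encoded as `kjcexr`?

castle

In spoon: s→a is +8, p→y is +9, o→y is +10, o→z is +11 — the shift increases by 1 each position. Each letter shifts forward by (position + 8), i.e. 8, 9, 10, … — the shift grows by one for each successive letter.
Reversing it on kjcexr: k−8=c, j−9=a, c−10=s, e−11=t, x−12=l, r−13=e.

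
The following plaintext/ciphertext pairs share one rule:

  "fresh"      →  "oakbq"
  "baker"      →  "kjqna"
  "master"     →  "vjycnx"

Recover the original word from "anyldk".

Shifts by position in fresh: pos 0: f→o (+9), pos 1: r→a (+9), pos 2: e→k (+6), pos 3: s→b (+9), pos 4: h→q (+9) — repeating every 3. The shifts repeat in a cycle of length 3: positions 0,1,… shift by +9, +9, +6, then the pattern repeats.
Undoing it on anyldk: a−9=r, n−9=e, y−6=s, l−9=c, d−9=u, k−6=e.

rescue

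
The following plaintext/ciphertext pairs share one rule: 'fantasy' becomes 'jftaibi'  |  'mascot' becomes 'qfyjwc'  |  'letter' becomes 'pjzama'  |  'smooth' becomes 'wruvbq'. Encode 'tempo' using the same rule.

xjsww

In fantasy: f→j is +4, a→f is +5, n→t is +6, t→a is +7 — the shift increases by 1 each position. Each letter shifts forward by (position + 4), i.e. 4, 5, 6, … — the shift grows by one for each successive letter.
On tempo: t+4=x, e+5=j, m+6=s, p+7=w, o+8=w.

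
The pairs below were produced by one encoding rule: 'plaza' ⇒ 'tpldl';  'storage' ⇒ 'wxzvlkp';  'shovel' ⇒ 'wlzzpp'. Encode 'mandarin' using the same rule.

qlrhlvtr

The shift depends on letter class: consonant p→t is +4, but vowel a→l is +11. Vowels shift forward by 11 and consonants shift forward by 4.
Applying it to mandarin: m(cons)+4=q, a(vowel)+11=l, n(cons)+4=r, d(cons)+4=h, a(vowel)+11=l, r(cons)+4=v, i(vowel)+11=t, n(cons)+4=r.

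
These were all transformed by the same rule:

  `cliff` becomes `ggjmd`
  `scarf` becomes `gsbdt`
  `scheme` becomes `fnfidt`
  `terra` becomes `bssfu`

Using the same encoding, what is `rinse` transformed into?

ftojs

The output letters match the input read backwards, each shifted +1: cliff reversed is ffilc. Two steps: reverse the string, then apply a Caesar shift of +1.
On rinse: reverse → esnir; then shift: e+1=f, s+1=t, n+1=o, i+1=j, r+1=s.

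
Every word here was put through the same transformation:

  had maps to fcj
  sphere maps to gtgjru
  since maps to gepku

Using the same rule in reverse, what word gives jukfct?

radish

Read the word backwards and shift each letter +2.
Reversing it on jukfct: shift back: j−2=h, u−2=s, k−2=i, f−2=d, c−2=a, t−2=r → hsidar; then reverse → radish.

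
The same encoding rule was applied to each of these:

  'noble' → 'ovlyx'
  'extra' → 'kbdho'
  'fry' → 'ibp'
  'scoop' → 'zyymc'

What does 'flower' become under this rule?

The output letters match the input read backwards, each shifted +10: noble reversed is elbon. Two steps: reverse the string, then apply a Caesar shift of +10.
For flower: reverse → rewolf; then shift: r+10=b, e+10=o, w+10=g, o+10=y, l+10=v, f+10=p.

bogyvp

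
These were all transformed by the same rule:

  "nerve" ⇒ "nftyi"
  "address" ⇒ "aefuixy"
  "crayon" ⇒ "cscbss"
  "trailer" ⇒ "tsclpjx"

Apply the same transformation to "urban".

In nerve: n→n is +0, e→f is +1, r→t is +2, v→y is +3 — the shift increases by 1 each position. Letter i (0-indexed) is shifted by i+0, so successive shifts are 0, 1, 2, ….
Applying it to urban: u+0=u, r+1=s, b+2=d, a+3=d, n+4=r.

usddr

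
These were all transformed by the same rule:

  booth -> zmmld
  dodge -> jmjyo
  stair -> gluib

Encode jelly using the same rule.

Each letter's alphabet position (a=0..z=25) is mapped through 5·x+20 mod 26 — an affine cipher.
On jelly: j(9)→5·9+20≡13=n; e(4)→5·4+20≡14=o; l(11)→5·11+20≡23=x; l(11)→5·11+20≡23=x; y(24)→5·24+20≡10=k (all mod 26).

noxxk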